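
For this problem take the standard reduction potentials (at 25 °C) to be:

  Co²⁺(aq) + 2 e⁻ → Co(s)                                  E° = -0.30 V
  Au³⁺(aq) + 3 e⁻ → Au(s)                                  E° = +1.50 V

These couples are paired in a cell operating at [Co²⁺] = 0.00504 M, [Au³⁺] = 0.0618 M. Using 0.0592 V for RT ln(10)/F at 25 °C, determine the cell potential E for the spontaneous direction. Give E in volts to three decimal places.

+1.844 V

Au³⁺/Au is the cathode (higher E°), Co²⁺/Co the anode: E°cell = +1.50 − (-0.30) = +1.80 V, n = 6.
Overall: 2 Au³⁺(aq) + 3 Co(s) → 2 Au(s) + 3 Co²⁺(aq)
Q = [Co²⁺]^3 / ([Au³⁺]^2); log Q = -4.475.
E = E° − (0.0592/n) log Q = +1.80 − (0.0592/6)(-4.475) = +1.844 V.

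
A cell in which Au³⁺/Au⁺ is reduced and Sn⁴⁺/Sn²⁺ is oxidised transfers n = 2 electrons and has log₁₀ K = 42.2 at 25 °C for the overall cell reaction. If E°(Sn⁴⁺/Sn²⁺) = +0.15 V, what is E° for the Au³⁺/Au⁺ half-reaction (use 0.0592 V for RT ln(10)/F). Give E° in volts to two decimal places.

+1.40 V

E°cell = (0.0592/n)·log K = (0.0592/2)(42.2) = +1.249 V.
Since Au³⁺/Au⁺ is the cathode and Sn⁴⁺/Sn²⁺ the anode, E°cell = E°(Au³⁺/Au⁺) − E°(Sn⁴⁺/Sn²⁺).
So E°(Au³⁺/Au⁺) = E°cell + E°(Sn⁴⁺/Sn²⁺) = +1.249 + (+0.15) = +1.40 V.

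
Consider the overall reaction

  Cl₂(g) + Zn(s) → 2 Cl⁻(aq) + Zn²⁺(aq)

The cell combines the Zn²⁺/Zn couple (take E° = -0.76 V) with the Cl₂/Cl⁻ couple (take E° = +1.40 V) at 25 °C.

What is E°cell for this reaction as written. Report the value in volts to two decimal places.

The Cl₂/Cl⁻ couple has the higher reduction potential, so it is the cathode; Zn²⁺/Zn is oxidised at the anode.
E°cell = E°(cathode) − E°(anode) = (+1.40) − (-0.76) = +2.16 V.

+2.16 V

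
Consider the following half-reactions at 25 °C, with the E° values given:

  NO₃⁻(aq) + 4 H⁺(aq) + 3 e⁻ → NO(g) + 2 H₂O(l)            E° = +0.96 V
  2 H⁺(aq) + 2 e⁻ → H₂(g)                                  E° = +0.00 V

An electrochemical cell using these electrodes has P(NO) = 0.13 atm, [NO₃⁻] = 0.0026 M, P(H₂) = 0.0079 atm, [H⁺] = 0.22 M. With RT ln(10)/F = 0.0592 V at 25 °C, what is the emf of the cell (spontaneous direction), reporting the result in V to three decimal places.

NO₃⁻/NO is the cathode (higher E°), H⁺/H₂ the anode: E°cell = +0.96 − (+0.00) = +0.96 V, n = 6.
Overall: 2 NO₃⁻(aq) + 2 H⁺(aq) + 3 H₂(g) → 2 NO(g) + 4 H₂O(l)
Q = P(NO)^2 / ([NO₃⁻]^2·[H⁺]^2·P(H₂)^3); log Q = 11.020.
E = E° − (0.0592/n) log Q = +0.96 − (0.0592/6)(11.020) = +0.851 V.

+0.851 V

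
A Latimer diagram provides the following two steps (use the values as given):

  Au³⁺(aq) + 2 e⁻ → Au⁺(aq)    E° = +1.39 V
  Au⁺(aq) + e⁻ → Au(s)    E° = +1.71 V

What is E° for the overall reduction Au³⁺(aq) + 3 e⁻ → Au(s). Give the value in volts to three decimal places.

Since ΔG° = −nFE° is additive over sequential reductions, n₃E°₃ = n₁E°₁ + n₂E°₂.
E°₃ = (2×+1.39 + 1×+1.71) / 3 = (+4.490) / 3 = +1.497 V.
E° values themselves are not directly additive — weighting by electron count is essential.

+1.497 V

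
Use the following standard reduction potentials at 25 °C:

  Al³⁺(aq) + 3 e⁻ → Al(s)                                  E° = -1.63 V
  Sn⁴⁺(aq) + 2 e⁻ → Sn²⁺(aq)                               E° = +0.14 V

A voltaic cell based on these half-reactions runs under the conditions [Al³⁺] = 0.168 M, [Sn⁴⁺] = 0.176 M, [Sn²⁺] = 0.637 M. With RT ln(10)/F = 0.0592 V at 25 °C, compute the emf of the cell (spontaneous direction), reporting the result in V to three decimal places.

Sn⁴⁺/Sn²⁺ is the cathode (higher E°), Al³⁺/Al the anode: E°cell = +0.14 − (-1.63) = +1.77 V, n = 6.
Overall: 3 Sn⁴⁺(aq) + 2 Al(s) → 3 Sn²⁺(aq) + 2 Al³⁺(aq)
Q = [Sn²⁺]^3·[Al³⁺]^2 / ([Sn⁴⁺]^3); log Q = 0.126.
E = E° − (0.0592/n) log Q = +1.77 − (0.0592/6)(0.126) = +1.769 V.

+1.769 V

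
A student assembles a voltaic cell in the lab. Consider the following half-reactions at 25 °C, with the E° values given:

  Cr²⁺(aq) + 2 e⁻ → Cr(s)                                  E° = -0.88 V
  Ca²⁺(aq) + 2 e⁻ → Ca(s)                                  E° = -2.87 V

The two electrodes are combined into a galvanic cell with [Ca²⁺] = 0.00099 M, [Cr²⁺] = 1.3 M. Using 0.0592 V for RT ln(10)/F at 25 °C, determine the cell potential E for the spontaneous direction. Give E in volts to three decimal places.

Cr²⁺/Cr is the cathode (higher E°), Ca²⁺/Ca the anode: E°cell = -0.88 − (-2.87) = +1.99 V, n = 2.
Overall: Cr²⁺(aq) + Ca(s) → Cr(s) + Ca²⁺(aq)
Q = [Ca²⁺] / ([Cr²⁺]); log Q = -3.118.
E = E° − (0.0592/n) log Q = +1.99 − (0.0592/2)(-3.118) = +2.082 V.

+2.082 V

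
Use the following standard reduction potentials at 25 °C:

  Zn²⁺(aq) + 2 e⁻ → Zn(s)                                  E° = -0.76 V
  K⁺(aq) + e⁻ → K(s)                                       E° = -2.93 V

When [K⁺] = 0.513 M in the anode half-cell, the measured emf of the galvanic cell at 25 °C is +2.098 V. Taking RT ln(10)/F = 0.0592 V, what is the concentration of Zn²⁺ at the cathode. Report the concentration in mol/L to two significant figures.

0.00097 M

Zn²⁺/Zn is the cathode, K⁺/K the anode: E°cell = +2.17 V, n = 2.
Overall reaction: Zn²⁺(aq) + 2 K(s) → Zn(s) + 2 K⁺(aq); Q = [K⁺]^2/[Zn²⁺]^1.
From E = E° − (0.0592/n) log Q: log Q = (E° − E)·n/0.0592 = (+2.17 − (+2.098))·2/0.0592 = 2.4324.
So 1·log[Zn²⁺] = 2·log(0.513) − log Q = -0.5798 − (2.4324) = -3.0122; [Zn²⁺] = 10^(-3.0122) ≈ 0.00097 M.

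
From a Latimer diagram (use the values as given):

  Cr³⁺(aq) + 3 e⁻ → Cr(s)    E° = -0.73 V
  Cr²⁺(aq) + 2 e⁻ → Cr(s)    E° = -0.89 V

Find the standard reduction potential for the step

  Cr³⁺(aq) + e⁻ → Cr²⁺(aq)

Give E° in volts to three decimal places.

-0.410 V

Sequential free energies add, so n₃E°₃ = n₁E°₁ + n₂E°₂.
With n₃ = 3, and the known step contributing 2×(-0.89) V, the unknown satisfies 1·E° = 3×(-0.73) − 2×(-0.89) = -0.410.
E° = -0.410 / 1 = -0.410 V.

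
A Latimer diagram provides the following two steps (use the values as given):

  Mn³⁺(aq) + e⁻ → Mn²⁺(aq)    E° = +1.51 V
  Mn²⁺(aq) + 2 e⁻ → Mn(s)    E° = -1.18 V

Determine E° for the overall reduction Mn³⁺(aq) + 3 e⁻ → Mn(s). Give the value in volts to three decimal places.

Adding the free-energy changes (−nFE°) of the two steps gives −n₃FE°₃ = −n₁FE°₁ − n₂FE°₂.
E°₃ = (1×+1.51 + 2×-1.18) / 3 = (-0.850) / 3 = -0.283 V.
E° values themselves are not directly additive — weighting by electron count is essential.

-0.283 V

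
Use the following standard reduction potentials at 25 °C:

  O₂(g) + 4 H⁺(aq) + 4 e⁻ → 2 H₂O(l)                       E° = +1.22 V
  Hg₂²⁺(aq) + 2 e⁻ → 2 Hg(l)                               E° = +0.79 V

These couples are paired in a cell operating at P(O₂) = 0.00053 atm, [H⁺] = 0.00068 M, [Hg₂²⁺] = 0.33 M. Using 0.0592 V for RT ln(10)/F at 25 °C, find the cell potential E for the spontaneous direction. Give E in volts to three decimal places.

O₂/H₂O is the cathode (higher E°), Hg₂²⁺/Hg the anode: E°cell = +1.22 − (+0.79) = +0.43 V, n = 4.
Overall: O₂(g) + 4 H⁺(aq) + 4 Hg(l) → 2 H₂O(l) + 2 Hg₂²⁺(aq)
Q = [Hg₂²⁺]^2 / (P(O₂)·[H⁺]^4); log Q = 14.983.
E = E° − (0.0592/n) log Q = +0.43 − (0.0592/4)(14.983) = +0.208 V.

+0.208 V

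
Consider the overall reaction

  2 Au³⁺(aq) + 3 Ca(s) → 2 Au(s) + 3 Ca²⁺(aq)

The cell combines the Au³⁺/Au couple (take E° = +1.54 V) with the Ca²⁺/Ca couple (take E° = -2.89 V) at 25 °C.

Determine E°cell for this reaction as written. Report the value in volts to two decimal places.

+4.43 V

The Au³⁺/Au couple has the higher reduction potential, so it is the cathode; Ca²⁺/Ca is oxidised at the anode.
E°cell = E°(cathode) − E°(anode) = (+1.54) − (-2.89) = +4.43 V.
Since E°cell > 0, the reaction is spontaneous under standard conditions.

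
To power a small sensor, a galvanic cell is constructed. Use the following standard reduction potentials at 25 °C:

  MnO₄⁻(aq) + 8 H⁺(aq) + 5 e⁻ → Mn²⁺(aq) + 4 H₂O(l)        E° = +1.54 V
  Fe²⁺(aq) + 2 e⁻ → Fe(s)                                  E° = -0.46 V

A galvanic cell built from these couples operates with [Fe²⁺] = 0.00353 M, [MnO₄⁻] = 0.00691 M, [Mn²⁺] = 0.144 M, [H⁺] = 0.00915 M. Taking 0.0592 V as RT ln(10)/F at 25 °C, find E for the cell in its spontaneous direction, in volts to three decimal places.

MnO₄⁻/Mn²⁺ is the cathode (higher E°), Fe²⁺/Fe the anode: E°cell = +1.54 − (-0.46) = +2.00 V, n = 10.
Overall: 2 MnO₄⁻(aq) + 16 H⁺(aq) + 5 Fe(s) → 2 Mn²⁺(aq) + 8 H₂O(l) + 5 Fe²⁺(aq)
Q = [Mn²⁺]^2·[Fe²⁺]^5 / ([MnO₄⁻]^2·[H⁺]^16); log Q = 22.994.
E = E° − (0.0592/n) log Q = +2.00 − (0.0592/10)(22.994) = +1.864 V.

+1.864 V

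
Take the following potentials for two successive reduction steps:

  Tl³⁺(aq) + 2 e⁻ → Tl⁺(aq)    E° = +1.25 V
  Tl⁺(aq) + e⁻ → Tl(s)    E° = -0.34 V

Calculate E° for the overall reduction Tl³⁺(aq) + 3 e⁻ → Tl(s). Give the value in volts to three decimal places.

+0.720 V

Standard free energies of sequential steps add: ΔG°₃ = ΔG°₁ + ΔG°₂, so n₃E°₃ = n₁E°₁ + n₂E°₂.
E°₃ = (2×+1.25 + 1×-0.34) / 3 = (+2.160) / 3 = +0.720 V.
E° values themselves are not directly additive — weighting by electron count is essential.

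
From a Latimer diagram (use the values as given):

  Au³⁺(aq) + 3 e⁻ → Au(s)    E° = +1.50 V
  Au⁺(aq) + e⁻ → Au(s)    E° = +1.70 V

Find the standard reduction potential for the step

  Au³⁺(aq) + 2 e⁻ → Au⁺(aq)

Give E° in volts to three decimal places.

Sequential free energies add, so n₃E°₃ = n₁E°₁ + n₂E°₂.
With n₃ = 3, and the known step contributing 1×(+1.70) V, the unknown satisfies 2·E° = 3×(+1.50) − 1×(+1.70) = +2.800.
E° = +2.800 / 2 = +1.400 V.

+1.400 V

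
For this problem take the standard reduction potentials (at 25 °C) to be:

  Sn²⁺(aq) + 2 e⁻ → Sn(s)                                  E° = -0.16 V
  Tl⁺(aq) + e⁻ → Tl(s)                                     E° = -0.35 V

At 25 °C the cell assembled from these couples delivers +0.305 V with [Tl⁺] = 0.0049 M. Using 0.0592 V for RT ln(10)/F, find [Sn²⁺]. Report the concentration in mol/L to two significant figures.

0.18 M

Sn²⁺/Sn is the cathode, Tl⁺/Tl the anode: E°cell = +0.19 V, n = 2.
Overall reaction: Sn²⁺(aq) + 2 Tl(s) → Sn(s) + 2 Tl⁺(aq); Q = [Tl⁺]^2/[Sn²⁺]^1.
From E = E° − (0.0592/n) log Q: log Q = (E° − E)·n/0.0592 = (+0.19 − (+0.305))·2/0.0592 = -3.8851.
So 1·log[Sn²⁺] = 2·log(0.0049) − log Q = -4.6196 − (-3.8851) = -0.7345; [Sn²⁺] = 10^(-0.7345) ≈ 0.18 M.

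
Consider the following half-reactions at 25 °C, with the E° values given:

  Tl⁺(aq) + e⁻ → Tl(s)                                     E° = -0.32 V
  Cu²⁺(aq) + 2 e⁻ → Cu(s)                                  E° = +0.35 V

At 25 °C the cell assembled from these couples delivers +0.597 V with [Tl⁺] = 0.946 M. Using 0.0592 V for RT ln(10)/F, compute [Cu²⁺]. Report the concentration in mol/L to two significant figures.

0.0031 M

Cu²⁺/Cu is the cathode, Tl⁺/Tl the anode: E°cell = +0.67 V, n = 2.
Overall reaction: Cu²⁺(aq) + 2 Tl(s) → Cu(s) + 2 Tl⁺(aq); Q = [Tl⁺]^2/[Cu²⁺]^1.
From E = E° − (0.0592/n) log Q: log Q = (E° − E)·n/0.0592 = (+0.67 − (+0.597))·2/0.0592 = 2.4662.
So 1·log[Cu²⁺] = 2·log(0.946) − log Q = -0.0482 − (2.4662) = -2.5144; [Cu²⁺] = 10^(-2.5144) ≈ 0.0031 M.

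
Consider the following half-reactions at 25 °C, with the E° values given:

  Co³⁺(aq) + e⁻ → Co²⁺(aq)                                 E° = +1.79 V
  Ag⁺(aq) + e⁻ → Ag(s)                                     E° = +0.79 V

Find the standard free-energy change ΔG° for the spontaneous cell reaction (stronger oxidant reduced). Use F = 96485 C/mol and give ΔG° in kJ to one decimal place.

Co³⁺/Co²⁺ (E° = +1.79 V) is the cathode; Ag⁺/Ag (E° = +0.79 V) is the anode, so E°cell = +1.00 V.
Balancing electrons gives n = 1 (lcm of 1 and 1).
ΔG° = −nFE° = −(1)(96485)(+1.00) = -96,485 J = -96.5 kJ.

-96.5 kJ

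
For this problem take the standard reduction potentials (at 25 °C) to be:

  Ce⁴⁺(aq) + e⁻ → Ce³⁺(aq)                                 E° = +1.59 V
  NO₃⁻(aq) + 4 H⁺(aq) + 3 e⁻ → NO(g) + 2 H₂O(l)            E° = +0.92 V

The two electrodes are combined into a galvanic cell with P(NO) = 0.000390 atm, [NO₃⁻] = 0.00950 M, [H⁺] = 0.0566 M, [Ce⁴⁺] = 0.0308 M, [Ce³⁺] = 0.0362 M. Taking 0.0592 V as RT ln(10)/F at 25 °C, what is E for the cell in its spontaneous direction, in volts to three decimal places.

+0.737 V

Ce⁴⁺/Ce³⁺ is the cathode (higher E°), NO₃⁻/NO the anode: E°cell = +1.59 − (+0.92) = +0.67 V, n = 3.
Overall: 3 Ce⁴⁺(aq) + NO(g) + 2 H₂O(l) → 3 Ce³⁺(aq) + NO₃⁻(aq) + 4 H⁺(aq)
Q = [Ce³⁺]^3·[NO₃⁻]·[H⁺]^4 / ([Ce⁴⁺]^3·P(NO)); log Q = -3.392.
E = E° − (0.0592/n) log Q = +0.67 − (0.0592/3)(-3.392) = +0.737 V.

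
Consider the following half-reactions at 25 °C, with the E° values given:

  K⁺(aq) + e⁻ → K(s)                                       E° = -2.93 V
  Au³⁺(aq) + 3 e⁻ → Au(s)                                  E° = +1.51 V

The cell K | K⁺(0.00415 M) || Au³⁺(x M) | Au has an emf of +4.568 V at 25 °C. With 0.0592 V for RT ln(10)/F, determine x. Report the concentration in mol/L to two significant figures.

0.22 M

Au³⁺/Au is the cathode, K⁺/K the anode: E°cell = +4.44 V, n = 3.
Overall reaction: Au³⁺(aq) + 3 K(s) → Au(s) + 3 K⁺(aq); Q = [K⁺]^3/[Au³⁺]^1.
From E = E° − (0.0592/n) log Q: log Q = (E° − E)·n/0.0592 = (+4.44 − (+4.568))·3/0.0592 = -6.4865.
So 1·log[Au³⁺] = 3·log(0.00415) − log Q = -7.1459 − (-6.4865) = -0.6594; [Au³⁺] = 10^(-0.6594) ≈ 0.22 M.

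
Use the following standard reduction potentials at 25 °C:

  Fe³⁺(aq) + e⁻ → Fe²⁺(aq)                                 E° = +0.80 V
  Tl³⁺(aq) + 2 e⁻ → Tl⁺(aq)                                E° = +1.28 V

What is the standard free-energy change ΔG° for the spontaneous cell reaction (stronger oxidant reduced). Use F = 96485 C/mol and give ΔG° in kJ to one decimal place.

Tl³⁺/Tl⁺ (E° = +1.28 V) is the cathode; Fe³⁺/Fe²⁺ (E° = +0.80 V) is the anode, so E°cell = +0.48 V.
Balancing electrons gives n = 2 (lcm of 2 and 1).
ΔG° = −nFE° = −(2)(96485)(+0.48) = -92,626 J = -92.6 kJ.

-92.6 kJ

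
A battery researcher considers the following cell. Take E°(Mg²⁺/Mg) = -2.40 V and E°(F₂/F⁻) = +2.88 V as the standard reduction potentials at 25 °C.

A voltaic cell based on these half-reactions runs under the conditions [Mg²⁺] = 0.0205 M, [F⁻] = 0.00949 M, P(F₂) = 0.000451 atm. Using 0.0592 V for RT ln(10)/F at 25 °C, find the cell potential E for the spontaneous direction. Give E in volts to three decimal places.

F₂/F⁻ is the cathode (higher E°), Mg²⁺/Mg the anode: E°cell = +2.88 − (-2.40) = +5.28 V, n = 2.
Overall: F₂(g) + Mg(s) → 2 F⁻(aq) + Mg²⁺(aq)
Q = [F⁻]^2·[Mg²⁺] / (P(F₂)); log Q = -2.388.
E = E° − (0.0592/n) log Q = +5.28 − (0.0592/2)(-2.388) = +5.351 V.

+5.351 V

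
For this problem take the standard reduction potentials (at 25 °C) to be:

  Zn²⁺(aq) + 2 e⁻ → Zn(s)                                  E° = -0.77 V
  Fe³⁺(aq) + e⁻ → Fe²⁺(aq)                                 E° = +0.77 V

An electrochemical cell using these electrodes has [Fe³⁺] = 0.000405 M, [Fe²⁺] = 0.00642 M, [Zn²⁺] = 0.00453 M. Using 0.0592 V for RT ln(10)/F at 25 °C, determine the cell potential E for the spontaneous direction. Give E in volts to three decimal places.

+1.538 V

Fe³⁺/Fe²⁺ is the cathode (higher E°), Zn²⁺/Zn the anode: E°cell = +0.77 − (-0.77) = +1.54 V, n = 2.
Overall: 2 Fe³⁺(aq) + Zn(s) → 2 Fe²⁺(aq) + Zn²⁺(aq)
Q = [Fe²⁺]^2·[Zn²⁺] / ([Fe³⁺]^2); log Q = 0.056.
E = E° − (0.0592/n) log Q = +1.54 − (0.0592/2)(0.056) = +1.538 V.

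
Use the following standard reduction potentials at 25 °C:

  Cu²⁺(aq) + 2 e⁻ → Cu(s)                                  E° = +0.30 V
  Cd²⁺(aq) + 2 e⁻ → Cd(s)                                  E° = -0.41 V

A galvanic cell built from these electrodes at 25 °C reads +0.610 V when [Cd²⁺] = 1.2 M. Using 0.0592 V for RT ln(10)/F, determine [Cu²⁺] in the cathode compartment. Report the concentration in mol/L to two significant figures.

Cu²⁺/Cu is the cathode, Cd²⁺/Cd the anode: E°cell = +0.71 V, n = 2.
Overall reaction: Cu²⁺(aq) + Cd(s) → Cu(s) + Cd²⁺(aq); Q = [Cd²⁺]^1/[Cu²⁺]^1.
From E = E° − (0.0592/n) log Q: log Q = (E° − E)·n/0.0592 = (+0.71 − (+0.610))·2/0.0592 = 3.3784.
So 1·log[Cu²⁺] = 1·log(1.2) − log Q = 0.0792 − (3.3784) = -3.2992; [Cu²⁺] = 10^(-3.2992) ≈ 0.00050 M.

0.00050 M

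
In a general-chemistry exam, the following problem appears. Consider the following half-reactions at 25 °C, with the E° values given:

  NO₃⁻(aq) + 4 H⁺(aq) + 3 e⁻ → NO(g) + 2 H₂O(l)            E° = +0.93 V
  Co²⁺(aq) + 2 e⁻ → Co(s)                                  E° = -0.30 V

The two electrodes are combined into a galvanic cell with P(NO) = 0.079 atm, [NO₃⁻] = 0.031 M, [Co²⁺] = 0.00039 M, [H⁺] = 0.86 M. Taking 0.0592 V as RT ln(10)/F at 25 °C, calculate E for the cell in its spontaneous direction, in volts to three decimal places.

NO₃⁻/NO is the cathode (higher E°), Co²⁺/Co the anode: E°cell = +0.93 − (-0.30) = +1.23 V, n = 6.
Overall: 2 NO₃⁻(aq) + 8 H⁺(aq) + 3 Co(s) → 2 NO(g) + 4 H₂O(l) + 3 Co²⁺(aq)
Q = P(NO)^2·[Co²⁺]^3 / ([NO₃⁻]^2·[H⁺]^8); log Q = -8.890.
E = E° − (0.0592/n) log Q = +1.23 − (0.0592/6)(-8.890) = +1.318 V.

+1.318 V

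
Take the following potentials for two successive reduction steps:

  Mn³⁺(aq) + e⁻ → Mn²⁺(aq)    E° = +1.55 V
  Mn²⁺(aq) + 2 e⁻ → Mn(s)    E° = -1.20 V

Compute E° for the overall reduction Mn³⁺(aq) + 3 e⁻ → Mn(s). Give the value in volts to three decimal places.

-0.283 V

Adding the free-energy changes (−nFE°) of the two steps gives −n₃FE°₃ = −n₁FE°₁ − n₂FE°₂.
E°₃ = (1×+1.55 + 2×-1.20) / 3 = (-0.850) / 3 = -0.283 V.
E° values themselves are not directly additive — weighting by electron count is essential.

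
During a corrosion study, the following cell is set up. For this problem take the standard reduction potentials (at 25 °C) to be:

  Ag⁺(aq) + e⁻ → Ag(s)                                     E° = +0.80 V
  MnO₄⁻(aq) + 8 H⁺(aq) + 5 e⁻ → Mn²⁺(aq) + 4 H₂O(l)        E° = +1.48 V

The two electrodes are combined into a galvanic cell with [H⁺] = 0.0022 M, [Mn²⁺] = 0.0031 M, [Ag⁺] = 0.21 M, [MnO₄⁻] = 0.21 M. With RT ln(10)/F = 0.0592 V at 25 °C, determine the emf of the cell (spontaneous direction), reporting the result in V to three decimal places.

MnO₄⁻/Mn²⁺ is the cathode (higher E°), Ag⁺/Ag the anode: E°cell = +1.48 − (+0.80) = +0.68 V, n = 5.
Overall: MnO₄⁻(aq) + 8 H⁺(aq) + 5 Ag(s) → Mn²⁺(aq) + 4 H₂O(l) + 5 Ag⁺(aq)
Q = [Mn²⁺]·[Ag⁺]^5 / ([MnO₄⁻]·[H⁺]^8); log Q = 16.041.
E = E° − (0.0592/n) log Q = +0.68 − (0.0592/5)(16.041) = +0.490 V.

+0.490 V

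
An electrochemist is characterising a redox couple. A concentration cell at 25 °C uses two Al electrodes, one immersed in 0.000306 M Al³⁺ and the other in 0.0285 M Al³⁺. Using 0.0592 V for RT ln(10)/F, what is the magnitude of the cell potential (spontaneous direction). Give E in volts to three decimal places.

+0.039 V

For a concentration cell E°cell = 0. The 0.0285 M side is the cathode (reduction is favoured where [Al³⁺] is higher).
With n = 3, E = −(0.0592/3) log([Al³⁺]ₐₙ/[Al³⁺]꜀ₐₜ) = −(0.0592/3) log(0.000306/0.0285) = −(0.0592/3)(-1.969) = +0.039 V.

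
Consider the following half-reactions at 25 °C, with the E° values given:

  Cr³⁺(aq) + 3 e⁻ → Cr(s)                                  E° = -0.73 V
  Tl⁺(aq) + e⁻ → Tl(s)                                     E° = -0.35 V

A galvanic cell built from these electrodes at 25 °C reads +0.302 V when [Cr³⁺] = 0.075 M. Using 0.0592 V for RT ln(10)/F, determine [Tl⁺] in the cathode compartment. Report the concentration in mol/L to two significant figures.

0.020 M

Tl⁺/Tl is the cathode, Cr³⁺/Cr the anode: E°cell = +0.38 V, n = 3.
Overall reaction: 3 Tl⁺(aq) + Cr(s) → 3 Tl(s) + Cr³⁺(aq); Q = [Cr³⁺]^1/[Tl⁺]^3.
From E = E° − (0.0592/n) log Q: log Q = (E° − E)·n/0.0592 = (+0.38 − (+0.302))·3/0.0592 = 3.9527.
So 3·log[Tl⁺] = 1·log(0.075) − log Q = -1.1249 − (3.9527) = -5.0776; log[Tl⁺] = -5.0776 / 3 = -1.6925; [Tl⁺] = 10^(-1.6925) ≈ 0.020 M.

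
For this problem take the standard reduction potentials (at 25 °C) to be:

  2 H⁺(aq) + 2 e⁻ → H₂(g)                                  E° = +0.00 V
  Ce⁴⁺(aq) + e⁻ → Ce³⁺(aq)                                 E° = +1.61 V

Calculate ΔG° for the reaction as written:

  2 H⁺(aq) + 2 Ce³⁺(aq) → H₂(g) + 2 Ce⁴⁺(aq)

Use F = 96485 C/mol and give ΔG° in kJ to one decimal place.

+310.7 kJ

As written, H⁺/H₂ is reduced (cathode) and Ce⁴⁺/Ce³⁺ is oxidised (anode), so E°cell = (+0.00) − (+1.61) = -1.61 V.
Balancing electrons gives n = 2.
ΔG° = −nFE° = −(2)(96485)(-1.61) = 310,682 J = +310.7 kJ.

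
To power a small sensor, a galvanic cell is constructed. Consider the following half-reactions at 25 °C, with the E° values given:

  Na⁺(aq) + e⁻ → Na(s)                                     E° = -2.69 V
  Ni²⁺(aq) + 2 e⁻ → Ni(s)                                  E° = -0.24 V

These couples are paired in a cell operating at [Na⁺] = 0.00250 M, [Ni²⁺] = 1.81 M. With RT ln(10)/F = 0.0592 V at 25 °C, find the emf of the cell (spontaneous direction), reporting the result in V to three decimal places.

+2.612 V

Ni²⁺/Ni is the cathode (higher E°), Na⁺/Na the anode: E°cell = -0.24 − (-2.69) = +2.45 V, n = 2.
Overall: Ni²⁺(aq) + 2 Na(s) → Ni(s) + 2 Na⁺(aq)
Q = [Na⁺]^2 / ([Ni²⁺]); log Q = -5.462.
E = E° − (0.0592/n) log Q = +2.45 − (0.0592/2)(-5.462) = +2.612 V.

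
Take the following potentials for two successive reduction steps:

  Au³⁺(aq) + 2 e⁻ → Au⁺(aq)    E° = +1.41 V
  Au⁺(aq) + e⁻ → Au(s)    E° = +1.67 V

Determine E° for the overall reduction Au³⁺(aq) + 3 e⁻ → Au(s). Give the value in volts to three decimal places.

+1.497 V

Since ΔG° = −nFE° is additive over sequential reductions, n₃E°₃ = n₁E°₁ + n₂E°₂.
E°₃ = (2×+1.41 + 1×+1.67) / 3 = (+4.490) / 3 = +1.497 V.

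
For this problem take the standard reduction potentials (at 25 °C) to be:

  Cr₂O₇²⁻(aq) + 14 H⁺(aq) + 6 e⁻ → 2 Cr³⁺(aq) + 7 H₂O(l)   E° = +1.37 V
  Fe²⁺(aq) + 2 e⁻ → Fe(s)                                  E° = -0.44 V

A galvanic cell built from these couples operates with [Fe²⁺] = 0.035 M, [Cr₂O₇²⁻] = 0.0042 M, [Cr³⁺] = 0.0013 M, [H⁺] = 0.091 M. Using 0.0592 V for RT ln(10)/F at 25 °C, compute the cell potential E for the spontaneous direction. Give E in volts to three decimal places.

Cr₂O₇²⁻/Cr³⁺ is the cathode (higher E°), Fe²⁺/Fe the anode: E°cell = +1.37 − (-0.44) = +1.81 V, n = 6.
Overall: Cr₂O₇²⁻(aq) + 14 H⁺(aq) + 3 Fe(s) → 2 Cr³⁺(aq) + 7 H₂O(l) + 3 Fe²⁺(aq)
Q = [Cr³⁺]^2·[Fe²⁺]^3 / ([Cr₂O₇²⁻]·[H⁺]^14); log Q = 6.810.
E = E° − (0.0592/n) log Q = +1.81 − (0.0592/6)(6.810) = +1.743 V.

+1.743 V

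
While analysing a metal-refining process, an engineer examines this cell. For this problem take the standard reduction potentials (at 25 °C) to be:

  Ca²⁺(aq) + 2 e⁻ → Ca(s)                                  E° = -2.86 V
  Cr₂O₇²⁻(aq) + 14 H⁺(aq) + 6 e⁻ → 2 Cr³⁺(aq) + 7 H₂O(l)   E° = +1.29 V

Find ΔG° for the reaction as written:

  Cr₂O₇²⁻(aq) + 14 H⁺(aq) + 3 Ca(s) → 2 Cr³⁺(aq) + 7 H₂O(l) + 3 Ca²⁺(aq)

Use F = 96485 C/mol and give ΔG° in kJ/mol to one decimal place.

As written, Cr₂O₇²⁻/Cr³⁺ is reduced (cathode) and Ca²⁺/Ca is oxidised (anode), so E°cell = (+1.29) − (-2.86) = +4.15 V.
Balancing electrons gives n = 6.
ΔG° = −nFE° = −(6)(96485)(+4.15) = -2,402,476 J = -2402.5 kJ/mol.

-2402.5 kJ/mol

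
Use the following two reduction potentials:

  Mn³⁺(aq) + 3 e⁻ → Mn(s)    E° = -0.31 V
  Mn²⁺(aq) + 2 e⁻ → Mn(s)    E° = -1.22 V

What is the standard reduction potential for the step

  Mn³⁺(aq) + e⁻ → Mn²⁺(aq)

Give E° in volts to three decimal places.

Sequential free energies add, so n₃E°₃ = n₁E°₁ + n₂E°₂.
With n₃ = 3, and the known step contributing 2×(-1.22) V, the unknown satisfies 1·E° = 3×(-0.31) − 2×(-1.22) = +1.510.
E° = +1.510 / 1 = +1.510 V.

+1.510 V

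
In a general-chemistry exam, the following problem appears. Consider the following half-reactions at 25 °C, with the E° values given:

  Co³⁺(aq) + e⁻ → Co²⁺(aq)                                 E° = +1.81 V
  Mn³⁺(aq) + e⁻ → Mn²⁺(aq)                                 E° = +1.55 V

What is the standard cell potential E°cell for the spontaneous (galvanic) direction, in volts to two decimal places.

The Co³⁺/Co²⁺ couple has the higher reduction potential, so it is the cathode; Mn³⁺/Mn²⁺ is oxidised at the anode.
E°cell = E°(cathode) − E°(anode) = (+1.81) − (+1.55) = +0.26 V.
Since E°cell > 0, the reaction is spontaneous under standard conditions.

+0.26 V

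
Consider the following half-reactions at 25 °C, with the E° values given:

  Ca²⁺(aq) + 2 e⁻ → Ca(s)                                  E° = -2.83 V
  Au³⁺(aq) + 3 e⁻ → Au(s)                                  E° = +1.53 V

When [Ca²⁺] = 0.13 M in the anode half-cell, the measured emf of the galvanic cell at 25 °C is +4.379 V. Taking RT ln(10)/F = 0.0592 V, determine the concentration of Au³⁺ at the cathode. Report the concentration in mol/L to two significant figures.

0.43 M

Au³⁺/Au is the cathode, Ca²⁺/Ca the anode: E°cell = +4.36 V, n = 6.
Overall reaction: 2 Au³⁺(aq) + 3 Ca(s) → 2 Au(s) + 3 Ca²⁺(aq); Q = [Ca²⁺]^3/[Au³⁺]^2.
From E = E° − (0.0592/n) log Q: log Q = (E° − E)·n/0.0592 = (+4.36 − (+4.379))·6/0.0592 = -1.9257.
So 2·log[Au³⁺] = 3·log(0.13) − log Q = -2.6582 − (-1.9257) = -0.7325; log[Au³⁺] = -0.7325 / 2 = -0.3663; [Au³⁺] = 10^(-0.3663) ≈ 0.43 M.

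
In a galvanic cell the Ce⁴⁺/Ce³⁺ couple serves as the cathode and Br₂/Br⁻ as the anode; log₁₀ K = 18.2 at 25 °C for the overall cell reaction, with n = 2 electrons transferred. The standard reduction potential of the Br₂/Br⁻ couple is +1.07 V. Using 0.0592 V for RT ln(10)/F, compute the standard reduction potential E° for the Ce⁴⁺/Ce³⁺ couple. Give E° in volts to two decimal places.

E°cell = (0.0592/n)·log K = (0.0592/2)(18.2) = +0.539 V.
Since Ce⁴⁺/Ce³⁺ is the cathode and Br₂/Br⁻ the anode, E°cell = E°(Ce⁴⁺/Ce³⁺) − E°(Br₂/Br⁻).
So E°(Ce⁴⁺/Ce³⁺) = E°cell + E°(Br₂/Br⁻) = +0.539 + (+1.07) = +1.61 V.

+1.61 V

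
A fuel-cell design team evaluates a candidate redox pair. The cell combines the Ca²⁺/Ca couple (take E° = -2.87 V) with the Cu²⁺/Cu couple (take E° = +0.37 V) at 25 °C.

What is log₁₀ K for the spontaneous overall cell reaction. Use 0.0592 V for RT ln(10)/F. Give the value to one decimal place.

Cathode: Cu²⁺/Cu; anode: Ca²⁺/Ca. E°cell = +3.24 V, n = 2.
log K = nE°cell / 0.0592 = (2)(+3.24) / 0.0592 = 109.5.

109.5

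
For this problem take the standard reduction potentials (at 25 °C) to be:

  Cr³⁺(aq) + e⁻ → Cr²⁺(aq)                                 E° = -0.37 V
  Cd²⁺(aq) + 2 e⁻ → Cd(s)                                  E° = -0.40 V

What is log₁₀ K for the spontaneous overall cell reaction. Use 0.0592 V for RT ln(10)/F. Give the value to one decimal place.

1.0

Cathode: Cr³⁺/Cr²⁺; anode: Cd²⁺/Cd. E°cell = +0.03 V, n = 2.
log K = nE°cell / 0.0592 = (2)(+0.03) / 0.0592 = 1.0.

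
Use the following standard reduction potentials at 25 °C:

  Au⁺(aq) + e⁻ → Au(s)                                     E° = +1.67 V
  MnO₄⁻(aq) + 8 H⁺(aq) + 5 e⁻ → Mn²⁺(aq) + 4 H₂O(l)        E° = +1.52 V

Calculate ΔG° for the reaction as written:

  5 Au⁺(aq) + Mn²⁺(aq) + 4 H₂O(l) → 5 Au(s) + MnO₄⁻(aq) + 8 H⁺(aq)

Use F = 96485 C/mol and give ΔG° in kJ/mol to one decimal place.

As written, Au⁺/Au is reduced (cathode) and MnO₄⁻/Mn²⁺ is oxidised (anode), so E°cell = (+1.67) − (+1.52) = +0.15 V.
Balancing electrons gives n = 5.
ΔG° = −nFE° = −(5)(96485)(+0.15) = -72,364 J = -72.4 kJ/mol.

-72.4 kJ/mol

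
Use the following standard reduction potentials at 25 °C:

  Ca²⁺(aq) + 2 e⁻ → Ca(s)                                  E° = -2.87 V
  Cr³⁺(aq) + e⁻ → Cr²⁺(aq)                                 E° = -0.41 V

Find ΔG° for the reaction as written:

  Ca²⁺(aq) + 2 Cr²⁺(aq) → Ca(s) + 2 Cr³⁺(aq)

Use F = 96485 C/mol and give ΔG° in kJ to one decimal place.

As written, Ca²⁺/Ca is reduced (cathode) and Cr³⁺/Cr²⁺ is oxidised (anode), so E°cell = (-2.87) − (-0.41) = -2.46 V.
Balancing electrons gives n = 2.
ΔG° = −nFE° = −(2)(96485)(-2.46) = 474,706 J = +474.7 kJ.

+474.7 kJ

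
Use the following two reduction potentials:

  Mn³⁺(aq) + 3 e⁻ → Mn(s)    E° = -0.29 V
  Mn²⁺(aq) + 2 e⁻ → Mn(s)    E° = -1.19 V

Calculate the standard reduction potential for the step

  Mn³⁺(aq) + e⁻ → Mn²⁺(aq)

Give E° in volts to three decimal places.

+1.510 V

Sequential free energies add, so n₃E°₃ = n₁E°₁ + n₂E°₂.
With n₃ = 3, and the known step contributing 2×(-1.19) V, the unknown satisfies 1·E° = 3×(-0.29) − 2×(-1.19) = +1.510.
E° = +1.510 / 1 = +1.510 V.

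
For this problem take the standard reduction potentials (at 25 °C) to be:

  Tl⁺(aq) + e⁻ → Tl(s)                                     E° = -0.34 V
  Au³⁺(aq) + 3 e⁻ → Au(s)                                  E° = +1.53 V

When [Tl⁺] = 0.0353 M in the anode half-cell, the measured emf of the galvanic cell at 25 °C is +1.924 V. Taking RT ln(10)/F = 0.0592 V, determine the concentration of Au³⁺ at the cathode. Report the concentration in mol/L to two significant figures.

0.024 M

Au³⁺/Au is the cathode, Tl⁺/Tl the anode: E°cell = +1.87 V, n = 3.
Overall reaction: Au³⁺(aq) + 3 Tl(s) → Au(s) + 3 Tl⁺(aq); Q = [Tl⁺]^3/[Au³⁺]^1.
From E = E° − (0.0592/n) log Q: log Q = (E° − E)·n/0.0592 = (+1.87 − (+1.924))·3/0.0592 = -2.7365.
So 1·log[Au³⁺] = 3·log(0.0353) − log Q = -4.3567 − (-2.7365) = -1.6202; [Au³⁺] = 10^(-1.6202) ≈ 0.024 M.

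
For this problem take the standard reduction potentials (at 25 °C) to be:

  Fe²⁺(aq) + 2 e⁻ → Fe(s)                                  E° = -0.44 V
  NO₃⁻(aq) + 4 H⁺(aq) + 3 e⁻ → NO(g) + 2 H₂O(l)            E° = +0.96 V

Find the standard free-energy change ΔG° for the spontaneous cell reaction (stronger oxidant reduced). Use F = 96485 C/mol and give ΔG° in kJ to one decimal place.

NO₃⁻/NO (E° = +0.96 V) is the cathode; Fe²⁺/Fe (E° = -0.44 V) is the anode, so E°cell = +1.40 V.
Balancing electrons gives n = 6 (lcm of 3 and 2).
ΔG° = −nFE° = −(6)(96485)(+1.40) = -810,474 J = -810.5 kJ.

-810.5 kJ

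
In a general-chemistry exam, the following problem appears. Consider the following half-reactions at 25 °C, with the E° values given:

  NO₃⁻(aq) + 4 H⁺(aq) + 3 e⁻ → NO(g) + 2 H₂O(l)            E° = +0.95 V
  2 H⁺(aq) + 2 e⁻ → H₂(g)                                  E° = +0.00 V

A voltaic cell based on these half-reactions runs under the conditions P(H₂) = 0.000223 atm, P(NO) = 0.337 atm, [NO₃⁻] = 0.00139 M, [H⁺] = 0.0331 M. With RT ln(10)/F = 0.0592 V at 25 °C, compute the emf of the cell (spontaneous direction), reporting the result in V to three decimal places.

+0.766 V

NO₃⁻/NO is the cathode (higher E°), H⁺/H₂ the anode: E°cell = +0.95 − (+0.00) = +0.95 V, n = 6.
Overall: 2 NO₃⁻(aq) + 2 H⁺(aq) + 3 H₂(g) → 2 NO(g) + 4 H₂O(l)
Q = P(NO)^2 / ([NO₃⁻]^2·[H⁺]^2·P(H₂)^3); log Q = 18.685.
E = E° − (0.0592/n) log Q = +0.95 − (0.0592/6)(18.685) = +0.766 V.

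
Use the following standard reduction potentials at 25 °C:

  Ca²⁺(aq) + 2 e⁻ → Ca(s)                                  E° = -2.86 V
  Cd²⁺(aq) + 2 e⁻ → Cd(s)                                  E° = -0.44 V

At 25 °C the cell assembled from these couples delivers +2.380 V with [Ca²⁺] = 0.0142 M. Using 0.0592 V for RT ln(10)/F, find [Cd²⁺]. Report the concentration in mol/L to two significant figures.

Cd²⁺/Cd is the cathode, Ca²⁺/Ca the anode: E°cell = +2.42 V, n = 2.
Overall reaction: Cd²⁺(aq) + Ca(s) → Cd(s) + Ca²⁺(aq); Q = [Ca²⁺]^1/[Cd²⁺]^1.
From E = E° − (0.0592/n) log Q: log Q = (E° − E)·n/0.0592 = (+2.42 − (+2.380))·2/0.0592 = 1.3514.
So 1·log[Cd²⁺] = 1·log(0.0142) − log Q = -1.8477 − (1.3514) = -3.1991; [Cd²⁺] = 10^(-3.1991) ≈ 0.00063 M.

0.00063 M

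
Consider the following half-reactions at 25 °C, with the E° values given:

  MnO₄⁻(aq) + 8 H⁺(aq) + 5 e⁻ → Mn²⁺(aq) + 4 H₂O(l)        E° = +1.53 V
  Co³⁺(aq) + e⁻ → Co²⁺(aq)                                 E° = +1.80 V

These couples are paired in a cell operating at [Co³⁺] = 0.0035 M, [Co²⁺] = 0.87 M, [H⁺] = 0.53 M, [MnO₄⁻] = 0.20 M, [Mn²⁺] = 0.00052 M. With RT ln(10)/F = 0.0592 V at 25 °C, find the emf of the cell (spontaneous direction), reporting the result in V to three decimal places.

+0.124 V

Co³⁺/Co²⁺ is the cathode (higher E°), MnO₄⁻/Mn²⁺ the anode: E°cell = +1.80 − (+1.53) = +0.27 V, n = 5.
Overall: 5 Co³⁺(aq) + Mn²⁺(aq) + 4 H₂O(l) → 5 Co²⁺(aq) + MnO₄⁻(aq) + 8 H⁺(aq)
Q = [Co²⁺]^5·[MnO₄⁻]·[H⁺]^8 / ([Co³⁺]^5·[Mn²⁺]); log Q = 12.356.
E = E° − (0.0592/n) log Q = +0.27 − (0.0592/5)(12.356) = +0.124 V.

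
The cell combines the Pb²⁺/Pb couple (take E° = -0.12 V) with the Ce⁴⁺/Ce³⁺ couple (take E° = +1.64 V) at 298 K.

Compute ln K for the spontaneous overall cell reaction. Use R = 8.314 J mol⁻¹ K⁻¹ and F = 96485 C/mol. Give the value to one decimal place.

137.1

Cathode: Ce⁴⁺/Ce³⁺; anode: Pb²⁺/Pb. E°cell = (+1.64) − (-0.12) = +1.76 V, with n = 2.
ΔG° = −nFE° = −RT ln K, so ln K = nFE°/(RT) = (2)(96485)(+1.76) / ((8.314)(298)) = 137.081.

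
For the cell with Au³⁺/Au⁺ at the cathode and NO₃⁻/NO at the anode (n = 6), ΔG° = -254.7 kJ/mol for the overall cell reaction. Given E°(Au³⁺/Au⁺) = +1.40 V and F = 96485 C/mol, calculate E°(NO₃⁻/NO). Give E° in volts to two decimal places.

+0.96 V

E°cell = −ΔG°/(nF) = −(-254.7×10³)/((6)(96485)) = +0.440 V.
Since Au³⁺/Au⁺ is the cathode and NO₃⁻/NO the anode, E°cell = E°(Au³⁺/Au⁺) − E°(NO₃⁻/NO).
So E°(NO₃⁻/NO) = E°(Au³⁺/Au⁺) − E°cell = (+1.40) − (+0.440) = +0.96 V.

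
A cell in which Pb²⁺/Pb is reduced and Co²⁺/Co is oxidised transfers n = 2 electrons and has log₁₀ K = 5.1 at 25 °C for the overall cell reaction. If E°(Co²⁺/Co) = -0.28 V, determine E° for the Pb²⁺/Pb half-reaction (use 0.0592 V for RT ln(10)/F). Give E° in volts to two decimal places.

-0.13 V

E°cell = (0.0592/n)·log K = (0.0592/2)(5.1) = +0.151 V.
Since Pb²⁺/Pb is the cathode and Co²⁺/Co the anode, E°cell = E°(Pb²⁺/Pb) − E°(Co²⁺/Co).
So E°(Pb²⁺/Pb) = E°cell + E°(Co²⁺/Co) = +0.151 + (-0.28) = -0.13 V.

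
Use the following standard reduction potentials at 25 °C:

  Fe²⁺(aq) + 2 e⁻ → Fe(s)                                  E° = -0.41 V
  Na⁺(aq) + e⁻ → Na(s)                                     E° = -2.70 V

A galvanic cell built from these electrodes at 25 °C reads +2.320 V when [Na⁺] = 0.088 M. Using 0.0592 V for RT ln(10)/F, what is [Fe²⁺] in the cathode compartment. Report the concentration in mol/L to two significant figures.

0.080 M

Fe²⁺/Fe is the cathode, Na⁺/Na the anode: E°cell = +2.29 V, n = 2.
Overall reaction: Fe²⁺(aq) + 2 Na(s) → Fe(s) + 2 Na⁺(aq); Q = [Na⁺]^2/[Fe²⁺]^1.
From E = E° − (0.0592/n) log Q: log Q = (E° − E)·n/0.0592 = (+2.29 − (+2.320))·2/0.0592 = -1.0135.
So 1·log[Fe²⁺] = 2·log(0.088) − log Q = -2.1110 − (-1.0135) = -1.0975; [Fe²⁺] = 10^(-1.0975) ≈ 0.080 M.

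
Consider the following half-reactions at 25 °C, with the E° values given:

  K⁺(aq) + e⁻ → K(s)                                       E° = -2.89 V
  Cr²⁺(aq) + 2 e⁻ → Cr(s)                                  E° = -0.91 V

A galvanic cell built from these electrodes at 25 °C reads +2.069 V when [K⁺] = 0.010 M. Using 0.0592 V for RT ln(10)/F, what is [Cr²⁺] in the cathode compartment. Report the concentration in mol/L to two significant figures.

Cr²⁺/Cr is the cathode, K⁺/K the anode: E°cell = +1.98 V, n = 2.
Overall reaction: Cr²⁺(aq) + 2 K(s) → Cr(s) + 2 K⁺(aq); Q = [K⁺]^2/[Cr²⁺]^1.
From E = E° − (0.0592/n) log Q: log Q = (E° − E)·n/0.0592 = (+1.98 − (+2.069))·2/0.0592 = -3.0068.
So 1·log[Cr²⁺] = 2·log(0.01) − log Q = -4.0000 − (-3.0068) = -0.9932; [Cr²⁺] = 10^(-0.9932) ≈ 0.10 M.

0.10 M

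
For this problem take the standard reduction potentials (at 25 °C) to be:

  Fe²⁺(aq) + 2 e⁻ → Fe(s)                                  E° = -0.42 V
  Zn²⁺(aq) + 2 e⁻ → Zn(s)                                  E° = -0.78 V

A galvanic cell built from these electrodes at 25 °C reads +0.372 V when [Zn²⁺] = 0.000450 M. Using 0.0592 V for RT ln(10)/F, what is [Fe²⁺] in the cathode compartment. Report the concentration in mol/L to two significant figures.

0.0011 M

Fe²⁺/Fe is the cathode, Zn²⁺/Zn the anode: E°cell = +0.36 V, n = 2.
Overall reaction: Fe²⁺(aq) + Zn(s) → Fe(s) + Zn²⁺(aq); Q = [Zn²⁺]^1/[Fe²⁺]^1.
From E = E° − (0.0592/n) log Q: log Q = (E° − E)·n/0.0592 = (+0.36 − (+0.372))·2/0.0592 = -0.4054.
So 1·log[Fe²⁺] = 1·log(0.00045) − log Q = -3.3468 − (-0.4054) = -2.9414; [Fe²⁺] = 10^(-2.9414) ≈ 0.0011 M.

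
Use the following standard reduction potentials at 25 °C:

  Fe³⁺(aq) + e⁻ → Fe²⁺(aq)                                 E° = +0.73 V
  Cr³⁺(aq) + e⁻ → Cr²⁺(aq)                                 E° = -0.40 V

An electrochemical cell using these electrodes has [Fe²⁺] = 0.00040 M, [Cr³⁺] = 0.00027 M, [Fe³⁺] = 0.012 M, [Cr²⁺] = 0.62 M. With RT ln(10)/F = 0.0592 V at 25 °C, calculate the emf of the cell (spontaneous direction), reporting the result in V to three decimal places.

+1.416 V

Fe³⁺/Fe²⁺ is the cathode (higher E°), Cr³⁺/Cr²⁺ the anode: E°cell = +0.73 − (-0.40) = +1.13 V, n = 1.
Overall: Fe³⁺(aq) + Cr²⁺(aq) → Fe²⁺(aq) + Cr³⁺(aq)
Q = [Fe²⁺]·[Cr³⁺] / ([Fe³⁺]·[Cr²⁺]); log Q = -4.838.
E = E° − (0.0592/n) log Q = +1.13 − (0.0592/1)(-4.838) = +1.416 V.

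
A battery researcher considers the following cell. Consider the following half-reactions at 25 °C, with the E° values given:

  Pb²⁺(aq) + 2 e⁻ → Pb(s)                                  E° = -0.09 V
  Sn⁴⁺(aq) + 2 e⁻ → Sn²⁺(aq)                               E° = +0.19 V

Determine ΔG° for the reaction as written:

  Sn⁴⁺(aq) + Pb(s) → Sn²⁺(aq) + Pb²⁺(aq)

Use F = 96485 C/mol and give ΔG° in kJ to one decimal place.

-54.0 kJ

As written, Sn⁴⁺/Sn²⁺ is reduced (cathode) and Pb²⁺/Pb is oxidised (anode), so E°cell = (+0.19) − (-0.09) = +0.28 V.
Balancing electrons gives n = 2.
ΔG° = −nFE° = −(2)(96485)(+0.28) = -54,032 J = -54.0 kJ.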